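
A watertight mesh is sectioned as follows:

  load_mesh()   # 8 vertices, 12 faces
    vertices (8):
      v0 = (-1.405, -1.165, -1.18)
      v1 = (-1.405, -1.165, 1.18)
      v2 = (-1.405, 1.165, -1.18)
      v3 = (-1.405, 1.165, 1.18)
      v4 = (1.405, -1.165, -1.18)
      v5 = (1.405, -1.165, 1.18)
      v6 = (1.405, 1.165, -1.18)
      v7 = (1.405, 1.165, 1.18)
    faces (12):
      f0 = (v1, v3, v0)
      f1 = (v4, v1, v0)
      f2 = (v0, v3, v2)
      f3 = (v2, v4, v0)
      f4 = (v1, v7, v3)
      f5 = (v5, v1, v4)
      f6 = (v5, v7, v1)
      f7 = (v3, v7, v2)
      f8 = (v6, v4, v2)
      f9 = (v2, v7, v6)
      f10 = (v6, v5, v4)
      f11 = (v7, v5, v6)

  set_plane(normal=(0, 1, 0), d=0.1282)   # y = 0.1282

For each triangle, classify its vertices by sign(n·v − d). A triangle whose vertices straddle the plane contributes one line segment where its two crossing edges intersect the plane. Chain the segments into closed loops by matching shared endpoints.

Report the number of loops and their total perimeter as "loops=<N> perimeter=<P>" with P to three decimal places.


Straddling triangles (8 of 12):
  (v1,v3,v0) [-+-] → (-1.405, 0.1282, 1.18)–(-1.405, 0.1282, 0.129851)  len=1.0501
  (v0,v3,v2) [-++] → (-1.405, 0.1282, 0.129851)–(-1.405, 0.1282, -1.18)  len=1.3099
  (v2,v4,v0) [+--] → (-0.15461, 0.1282, -1.18)–(-1.405, 0.1282, -1.18)  len=1.2504
  (v1,v7,v3) [-++] → (0.15461, 0.1282, 1.18)–(-1.405, 0.1282, 1.18)  len=1.5596
  (v5,v7,v1) [-+-] → (1.405, 0.1282, 1.18)–(0.15461, 0.1282, 1.18)  len=1.2504
  (v6,v4,v2) [+-+] → (1.405, 0.1282, -1.18)–(-0.15461, 0.1282, -1.18)  len=1.5596
  (v6,v5,v4) [+--] → (1.405, 0.1282, -0.129851)–(1.405, 0.1282, -1.18)  len=1.0501
  (v7,v5,v6) [+-+] → (1.405, 0.1282, 1.18)–(1.405, 0.1282, -0.129851)  len=1.3099

Chained into 1 loop(s):
  loop 1: 8 segments, perimeter = 10.3400
Total perimeter = 10.340

loops=1 perimeter=10.340


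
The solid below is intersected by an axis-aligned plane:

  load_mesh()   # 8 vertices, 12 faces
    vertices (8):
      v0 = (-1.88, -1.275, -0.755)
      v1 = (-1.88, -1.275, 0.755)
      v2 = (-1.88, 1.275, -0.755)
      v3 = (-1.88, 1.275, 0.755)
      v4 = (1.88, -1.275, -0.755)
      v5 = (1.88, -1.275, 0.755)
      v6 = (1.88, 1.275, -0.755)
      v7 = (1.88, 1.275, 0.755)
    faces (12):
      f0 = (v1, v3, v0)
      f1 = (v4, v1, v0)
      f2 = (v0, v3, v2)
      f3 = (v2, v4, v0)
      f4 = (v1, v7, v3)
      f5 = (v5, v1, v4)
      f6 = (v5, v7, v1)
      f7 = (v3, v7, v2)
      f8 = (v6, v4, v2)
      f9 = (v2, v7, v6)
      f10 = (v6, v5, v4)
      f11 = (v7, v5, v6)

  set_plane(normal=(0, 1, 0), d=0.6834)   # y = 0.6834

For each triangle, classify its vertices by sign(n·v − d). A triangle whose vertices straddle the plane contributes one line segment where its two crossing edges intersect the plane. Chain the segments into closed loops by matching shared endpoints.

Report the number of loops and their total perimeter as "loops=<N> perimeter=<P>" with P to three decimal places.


Straddling triangles (8 of 12):
  (v1,v3,v0) [-+-] → (-1.88, 0.6834, 0.755)–(-1.88, 0.6834, 0.40468)  len=0.3503
  (v0,v3,v2) [-++] → (-1.88, 0.6834, 0.40468)–(-1.88, 0.6834, -0.755)  len=1.1597
  (v2,v4,v0) [+--] → (-1.00768, 0.6834, -0.755)–(-1.88, 0.6834, -0.755)  len=0.8723
  (v1,v7,v3) [-++] → (1.00768, 0.6834, 0.755)–(-1.88, 0.6834, 0.755)  len=2.8877
  (v5,v7,v1) [-+-] → (1.88, 0.6834, 0.755)–(1.00768, 0.6834, 0.755)  len=0.8723
  (v6,v4,v2) [+-+] → (1.88, 0.6834, -0.755)–(-1.00768, 0.6834, -0.755)  len=2.8877
  (v6,v5,v4) [+--] → (1.88, 0.6834, -0.40468)–(1.88, 0.6834, -0.755)  len=0.3503
  (v7,v5,v6) [+-+] → (1.88, 0.6834, 0.755)–(1.88, 0.6834, -0.40468)  len=1.1597

Chained into 1 loop(s):
  loop 1: 8 segments, perimeter = 10.5400
Total perimeter = 10.540

loops=1 perimeter=10.540


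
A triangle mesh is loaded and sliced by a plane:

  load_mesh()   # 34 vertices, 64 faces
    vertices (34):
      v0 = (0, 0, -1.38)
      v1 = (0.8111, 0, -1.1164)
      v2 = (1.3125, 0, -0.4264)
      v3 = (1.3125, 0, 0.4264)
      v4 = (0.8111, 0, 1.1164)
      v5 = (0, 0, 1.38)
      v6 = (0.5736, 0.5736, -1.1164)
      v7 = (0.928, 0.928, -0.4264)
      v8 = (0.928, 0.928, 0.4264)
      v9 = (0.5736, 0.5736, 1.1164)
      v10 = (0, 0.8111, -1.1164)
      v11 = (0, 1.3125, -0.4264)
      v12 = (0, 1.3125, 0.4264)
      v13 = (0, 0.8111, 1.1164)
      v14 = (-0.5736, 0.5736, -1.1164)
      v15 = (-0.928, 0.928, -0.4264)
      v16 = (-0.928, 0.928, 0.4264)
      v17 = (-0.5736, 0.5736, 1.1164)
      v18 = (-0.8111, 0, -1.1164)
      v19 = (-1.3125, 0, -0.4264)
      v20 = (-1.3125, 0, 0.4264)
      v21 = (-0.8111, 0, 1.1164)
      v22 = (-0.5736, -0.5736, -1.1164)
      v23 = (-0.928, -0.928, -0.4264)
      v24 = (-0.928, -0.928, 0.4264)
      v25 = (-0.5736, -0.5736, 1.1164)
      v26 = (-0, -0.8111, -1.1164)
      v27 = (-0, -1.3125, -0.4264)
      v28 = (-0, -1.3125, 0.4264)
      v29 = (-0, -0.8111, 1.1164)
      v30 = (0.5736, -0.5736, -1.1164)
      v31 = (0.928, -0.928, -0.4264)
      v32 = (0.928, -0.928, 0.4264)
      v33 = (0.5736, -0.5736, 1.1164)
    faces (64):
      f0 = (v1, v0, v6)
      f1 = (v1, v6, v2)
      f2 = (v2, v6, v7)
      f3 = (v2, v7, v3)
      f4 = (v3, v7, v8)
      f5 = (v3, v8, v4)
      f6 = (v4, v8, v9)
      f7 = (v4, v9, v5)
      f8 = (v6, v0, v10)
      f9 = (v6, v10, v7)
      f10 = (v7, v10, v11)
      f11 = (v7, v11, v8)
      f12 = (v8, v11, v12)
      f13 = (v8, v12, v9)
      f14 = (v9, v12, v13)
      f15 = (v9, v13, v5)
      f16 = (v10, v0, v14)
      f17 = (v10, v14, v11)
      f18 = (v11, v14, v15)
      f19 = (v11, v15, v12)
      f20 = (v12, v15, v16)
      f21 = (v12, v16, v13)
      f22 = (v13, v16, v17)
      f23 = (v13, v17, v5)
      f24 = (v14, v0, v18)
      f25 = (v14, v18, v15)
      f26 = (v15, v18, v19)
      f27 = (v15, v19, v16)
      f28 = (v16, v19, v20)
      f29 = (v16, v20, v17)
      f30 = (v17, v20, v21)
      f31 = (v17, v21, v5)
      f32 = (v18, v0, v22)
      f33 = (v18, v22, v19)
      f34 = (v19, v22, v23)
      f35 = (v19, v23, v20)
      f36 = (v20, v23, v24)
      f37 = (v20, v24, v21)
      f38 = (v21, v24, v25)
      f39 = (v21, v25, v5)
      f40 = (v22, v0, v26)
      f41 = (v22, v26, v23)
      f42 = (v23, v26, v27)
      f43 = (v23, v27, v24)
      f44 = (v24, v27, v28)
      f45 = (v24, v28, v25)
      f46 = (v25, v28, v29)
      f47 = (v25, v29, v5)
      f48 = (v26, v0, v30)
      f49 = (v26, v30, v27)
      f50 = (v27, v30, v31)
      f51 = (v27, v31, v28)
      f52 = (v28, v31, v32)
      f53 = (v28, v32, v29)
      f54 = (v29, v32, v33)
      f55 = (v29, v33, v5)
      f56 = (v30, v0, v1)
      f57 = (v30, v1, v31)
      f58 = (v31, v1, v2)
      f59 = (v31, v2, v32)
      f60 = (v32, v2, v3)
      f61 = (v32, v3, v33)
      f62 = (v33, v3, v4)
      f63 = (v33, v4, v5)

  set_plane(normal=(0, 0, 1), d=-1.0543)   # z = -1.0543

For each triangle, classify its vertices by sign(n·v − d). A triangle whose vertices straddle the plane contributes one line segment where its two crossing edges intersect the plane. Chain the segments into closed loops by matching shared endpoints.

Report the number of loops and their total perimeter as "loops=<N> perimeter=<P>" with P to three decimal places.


Straddling triangles (16 of 64):
  (v1,v6,v2) [--+] → (0.640101, 0.521976, -1.0543)–(0.856226, 0, -1.0543)  len=0.5650
  (v2,v6,v7) [+-+] → (0.640101, 0.521976, -1.0543)–(0.605496, 0.605496, -1.0543)  len=0.0904
  (v6,v10,v7) [--+] → (0.08352, 0.821621, -1.0543)–(0.605496, 0.605496, -1.0543)  len=0.5650
  (v7,v10,v11) [+-+] → (0.08352, 0.821621, -1.0543)–(0, 0.856226, -1.0543)  len=0.0904
  (v10,v14,v11) [--+] → (-0.521976, 0.640101, -1.0543)–(0, 0.856226, -1.0543)  len=0.5650
  (v11,v14,v15) [+-+] → (-0.521976, 0.640101, -1.0543)–(-0.605496, 0.605496, -1.0543)  len=0.0904
  (v14,v18,v15) [--+] → (-0.821621, 0.08352, -1.0543)–(-0.605496, 0.605496, -1.0543)  len=0.5650
  (v15,v18,v19) [+-+] → (-0.821621, 0.08352, -1.0543)–(-0.856226, 0, -1.0543)  len=0.0904
  (v18,v22,v19) [--+] → (-0.640101, -0.521976, -1.0543)–(-0.856226, 0, -1.0543)  len=0.5650
  (v19,v22,v23) [+-+] → (-0.640101, -0.521976, -1.0543)–(-0.605496, -0.605496, -1.0543)  len=0.0904
  (v22,v26,v23) [--+] → (-0.08352, -0.821621, -1.0543)–(-0.605496, -0.605496, -1.0543)  len=0.5650
  (v23,v26,v27) [+-+] → (-0.08352, -0.821621, -1.0543)–(0, -0.856226, -1.0543)  len=0.0904
  (v26,v30,v27) [--+] → (0.521976, -0.640101, -1.0543)–(0, -0.856226, -1.0543)  len=0.5650
  (v27,v30,v31) [+-+] → (0.521976, -0.640101, -1.0543)–(0.605496, -0.605496, -1.0543)  len=0.0904
  (v30,v1,v31) [--+] → (0.821621, -0.08352, -1.0543)–(0.605496, -0.605496, -1.0543)  len=0.5650
  (v31,v1,v2) [+-+] → (0.821621, -0.08352, -1.0543)–(0.856226, 0, -1.0543)  len=0.0904

Chained into 1 loop(s):
  loop 1: 16 segments, perimeter = 5.2428
Total perimeter = 5.243

loops=1 perimeter=5.243


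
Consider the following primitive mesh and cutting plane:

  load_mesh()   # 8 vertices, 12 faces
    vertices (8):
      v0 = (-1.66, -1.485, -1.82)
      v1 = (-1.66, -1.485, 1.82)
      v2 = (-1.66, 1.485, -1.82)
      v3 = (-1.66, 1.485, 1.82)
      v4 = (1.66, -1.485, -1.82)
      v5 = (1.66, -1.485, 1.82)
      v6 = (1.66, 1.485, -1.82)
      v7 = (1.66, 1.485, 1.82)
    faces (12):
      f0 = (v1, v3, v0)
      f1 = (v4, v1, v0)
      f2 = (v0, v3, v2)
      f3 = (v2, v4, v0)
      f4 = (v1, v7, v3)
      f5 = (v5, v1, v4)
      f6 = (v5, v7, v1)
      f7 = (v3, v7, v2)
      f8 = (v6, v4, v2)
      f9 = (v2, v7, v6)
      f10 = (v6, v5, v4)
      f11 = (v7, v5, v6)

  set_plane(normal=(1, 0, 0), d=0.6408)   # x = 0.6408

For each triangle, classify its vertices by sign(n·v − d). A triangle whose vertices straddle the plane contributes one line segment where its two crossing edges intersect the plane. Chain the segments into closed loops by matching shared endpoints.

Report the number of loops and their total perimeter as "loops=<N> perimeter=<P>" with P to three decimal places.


loops=1 perimeter=13.220

Straddling triangles (8 of 12):
  (v4,v1,v0) [+--] → (0.6408, -1.485, -0.702564)–(0.6408, -1.485, -1.82)  len=1.1174
  (v2,v4,v0) [-+-] → (0.6408, -0.573246, -1.82)–(0.6408, -1.485, -1.82)  len=0.9118
  (v1,v7,v3) [-+-] → (0.6408, 0.573246, 1.82)–(0.6408, 1.485, 1.82)  len=0.9118
  (v5,v1,v4) [+-+] → (0.6408, -1.485, 1.82)–(0.6408, -1.485, -0.702564)  len=2.5226
  (v5,v7,v1) [++-] → (0.6408, 0.573246, 1.82)–(0.6408, -1.485, 1.82)  len=2.0582
  (v3,v7,v2) [-+-] → (0.6408, 1.485, 1.82)–(0.6408, 1.485, 0.702564)  len=1.1174
  (v6,v4,v2) [++-] → (0.6408, -0.573246, -1.82)–(0.6408, 1.485, -1.82)  len=2.0582
  (v2,v7,v6) [-++] → (0.6408, 1.485, 0.702564)–(0.6408, 1.485, -1.82)  len=2.5226

Chained into 1 loop(s):
  loop 1: 8 segments, perimeter = 13.2200
Total perimeter = 13.220


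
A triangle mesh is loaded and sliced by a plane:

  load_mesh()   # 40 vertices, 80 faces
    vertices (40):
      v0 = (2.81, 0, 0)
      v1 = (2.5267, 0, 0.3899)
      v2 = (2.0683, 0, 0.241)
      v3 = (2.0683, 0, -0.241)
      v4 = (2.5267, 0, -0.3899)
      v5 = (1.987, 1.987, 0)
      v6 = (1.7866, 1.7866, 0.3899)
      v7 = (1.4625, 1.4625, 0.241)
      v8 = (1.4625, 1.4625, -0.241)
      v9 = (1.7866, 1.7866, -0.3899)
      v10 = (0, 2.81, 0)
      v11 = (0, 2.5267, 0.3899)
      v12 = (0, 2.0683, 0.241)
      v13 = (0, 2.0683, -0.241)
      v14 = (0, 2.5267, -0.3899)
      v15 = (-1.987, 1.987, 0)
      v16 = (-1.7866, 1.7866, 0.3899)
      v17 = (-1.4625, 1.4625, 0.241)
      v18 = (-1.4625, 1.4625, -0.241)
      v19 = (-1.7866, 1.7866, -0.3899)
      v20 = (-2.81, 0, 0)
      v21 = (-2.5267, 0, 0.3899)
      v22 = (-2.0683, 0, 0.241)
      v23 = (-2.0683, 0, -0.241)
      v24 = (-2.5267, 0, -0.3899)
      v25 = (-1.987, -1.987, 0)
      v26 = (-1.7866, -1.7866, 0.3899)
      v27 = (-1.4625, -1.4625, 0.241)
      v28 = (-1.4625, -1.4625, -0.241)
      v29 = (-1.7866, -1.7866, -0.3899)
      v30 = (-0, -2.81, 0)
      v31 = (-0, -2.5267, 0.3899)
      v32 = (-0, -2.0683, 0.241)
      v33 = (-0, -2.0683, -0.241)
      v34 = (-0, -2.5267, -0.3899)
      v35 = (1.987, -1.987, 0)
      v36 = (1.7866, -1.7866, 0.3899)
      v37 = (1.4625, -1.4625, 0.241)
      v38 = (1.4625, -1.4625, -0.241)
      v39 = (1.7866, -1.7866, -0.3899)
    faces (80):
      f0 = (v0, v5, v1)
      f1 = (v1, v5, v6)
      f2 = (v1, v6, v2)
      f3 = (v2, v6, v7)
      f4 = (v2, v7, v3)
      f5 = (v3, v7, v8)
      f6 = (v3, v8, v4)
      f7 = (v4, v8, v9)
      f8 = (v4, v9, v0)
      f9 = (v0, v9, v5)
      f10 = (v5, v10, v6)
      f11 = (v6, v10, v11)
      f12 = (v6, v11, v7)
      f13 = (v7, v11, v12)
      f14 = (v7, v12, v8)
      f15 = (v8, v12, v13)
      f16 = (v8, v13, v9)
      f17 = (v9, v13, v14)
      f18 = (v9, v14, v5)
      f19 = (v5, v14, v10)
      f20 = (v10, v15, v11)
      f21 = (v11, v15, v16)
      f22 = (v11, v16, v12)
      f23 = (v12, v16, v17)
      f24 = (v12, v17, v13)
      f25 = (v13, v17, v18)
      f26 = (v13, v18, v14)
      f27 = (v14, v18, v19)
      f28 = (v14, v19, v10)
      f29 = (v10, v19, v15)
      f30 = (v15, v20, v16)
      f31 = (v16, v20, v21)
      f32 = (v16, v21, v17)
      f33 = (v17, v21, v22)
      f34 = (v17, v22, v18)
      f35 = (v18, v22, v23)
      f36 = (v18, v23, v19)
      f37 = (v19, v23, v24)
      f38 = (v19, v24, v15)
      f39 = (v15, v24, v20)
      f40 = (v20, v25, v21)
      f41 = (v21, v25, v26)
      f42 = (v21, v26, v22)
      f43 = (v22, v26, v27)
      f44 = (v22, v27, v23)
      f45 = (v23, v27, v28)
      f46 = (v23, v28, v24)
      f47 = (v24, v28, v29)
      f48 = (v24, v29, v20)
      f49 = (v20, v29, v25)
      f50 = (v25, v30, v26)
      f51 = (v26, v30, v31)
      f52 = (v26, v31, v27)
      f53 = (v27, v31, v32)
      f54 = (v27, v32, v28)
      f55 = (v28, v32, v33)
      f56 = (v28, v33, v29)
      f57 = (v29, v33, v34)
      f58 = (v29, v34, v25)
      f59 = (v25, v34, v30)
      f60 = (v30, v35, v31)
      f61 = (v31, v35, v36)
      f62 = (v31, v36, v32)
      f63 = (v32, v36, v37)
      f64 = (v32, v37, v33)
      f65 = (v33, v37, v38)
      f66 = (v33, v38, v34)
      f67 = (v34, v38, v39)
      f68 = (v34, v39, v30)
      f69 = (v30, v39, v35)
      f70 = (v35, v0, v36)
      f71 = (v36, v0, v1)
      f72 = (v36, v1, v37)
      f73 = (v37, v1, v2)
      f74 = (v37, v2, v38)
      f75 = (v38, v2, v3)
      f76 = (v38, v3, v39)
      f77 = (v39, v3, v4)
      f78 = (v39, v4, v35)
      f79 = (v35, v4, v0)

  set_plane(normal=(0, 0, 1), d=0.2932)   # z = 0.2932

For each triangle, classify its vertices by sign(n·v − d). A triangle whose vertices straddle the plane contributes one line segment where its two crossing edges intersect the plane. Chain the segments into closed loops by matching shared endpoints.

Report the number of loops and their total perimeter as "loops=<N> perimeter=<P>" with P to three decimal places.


Straddling triangles (32 of 80):
  (v0,v5,v1) [--+] → (2.39285, 0.4928, 0.2932)–(2.59696, 0, 0.2932)  len=0.5334
  (v1,v5,v6) [+-+] → (2.39285, 0.4928, 0.2932)–(1.8363, 1.8363, 0.2932)  len=1.4542
  (v1,v6,v2) [++-] → (1.96954, 0.62633, 0.2932)–(2.229, 0, 0.2932)  len=0.6779
  (v2,v6,v7) [-+-] → (1.96954, 0.62633, 0.2932)–(1.57612, 1.57612, 0.2932)  len=1.0280
  (v5,v10,v6) [--+] → (1.3435, 2.04042, 0.2932)–(1.8363, 1.8363, 0.2932)  len=0.5334
  (v6,v10,v11) [+-+] → (1.3435, 2.04042, 0.2932)–(0, 2.59696, 0.2932)  len=1.4542
  (v6,v11,v7) [++-] → (0.94979, 1.83558, 0.2932)–(1.57612, 1.57612, 0.2932)  len=0.6779
  (v7,v11,v12) [-+-] → (0.94979, 1.83558, 0.2932)–(0, 2.229, 0.2932)  len=1.0280
  (v10,v15,v11) [--+] → (-0.4928, 2.39285, 0.2932)–(0, 2.59696, 0.2932)  len=0.5334
  (v11,v15,v16) [+-+] → (-0.4928, 2.39285, 0.2932)–(-1.8363, 1.8363, 0.2932)  len=1.4542
  (v11,v16,v12) [++-] → (-0.62633, 1.96954, 0.2932)–(0, 2.229, 0.2932)  len=0.6779
  (v12,v16,v17) [-+-] → (-0.62633, 1.96954, 0.2932)–(-1.57612, 1.57612, 0.2932)  len=1.0280
  (v15,v20,v16) [--+] → (-2.04042, 1.3435, 0.2932)–(-1.8363, 1.8363, 0.2932)  len=0.5334
  (v16,v20,v21) [+-+] → (-2.04042, 1.3435, 0.2932)–(-2.59696, 0, 0.2932)  len=1.4542
  (v16,v21,v17) [++-] → (-1.83558, 0.94979, 0.2932)–(-1.57612, 1.57612, 0.2932)  len=0.6779
  (v17,v21,v22) [-+-] → (-1.83558, 0.94979, 0.2932)–(-2.229, 0, 0.2932)  len=1.0280
  (v20,v25,v21) [--+] → (-2.39285, -0.4928, 0.2932)–(-2.59696, 0, 0.2932)  len=0.5334
  (v21,v25,v26) [+-+] → (-2.39285, -0.4928, 0.2932)–(-1.8363, -1.8363, 0.2932)  len=1.4542
  (v21,v26,v22) [++-] → (-1.96954, -0.62633, 0.2932)–(-2.229, 0, 0.2932)  len=0.6779
  (v22,v26,v27) [-+-] → (-1.96954, -0.62633, 0.2932)–(-1.57612, -1.57612, 0.2932)  len=1.0280
  (v25,v30,v26) [--+] → (-1.3435, -2.04042, 0.2932)–(-1.8363, -1.8363, 0.2932)  len=0.5334
  (v26,v30,v31) [+-+] → (-1.3435, -2.04042, 0.2932)–(0, -2.59696, 0.2932)  len=1.4542
  (v26,v31,v27) [++-] → (-0.94979, -1.83558, 0.2932)–(-1.57612, -1.57612, 0.2932)  len=0.6779
  (v27,v31,v32) [-+-] → (-0.94979, -1.83558, 0.2932)–(0, -2.229, 0.2932)  len=1.0280
  (v30,v35,v31) [--+] → (0.4928, -2.39285, 0.2932)–(0, -2.59696, 0.2932)  len=0.5334
  (v31,v35,v36) [+-+] → (0.4928, -2.39285, 0.2932)–(1.8363, -1.8363, 0.2932)  len=1.4542
  (v31,v36,v32) [++-] → (0.62633, -1.96954, 0.2932)–(0, -2.229, 0.2932)  len=0.6779
  (v32,v36,v37) [-+-] → (0.62633, -1.96954, 0.2932)–(1.57612, -1.57612, 0.2932)  len=1.0280
  (v35,v0,v36) [--+] → (2.04042, -1.3435, 0.2932)–(1.8363, -1.8363, 0.2932)  len=0.5334
  (v36,v0,v1) [+-+] → (2.04042, -1.3435, 0.2932)–(2.59696, 0, 0.2932)  len=1.4542
  (v36,v1,v37) [++-] → (1.83558, -0.94979, 0.2932)–(1.57612, -1.57612, 0.2932)  len=0.6779
  (v37,v1,v2) [-+-] → (1.83558, -0.94979, 0.2932)–(2.229, 0, 0.2932)  len=1.0280

Chained into 2 loop(s):
  loop 1: 16 segments, perimeter = 15.9009
  loop 2: 16 segments, perimeter = 13.6479
Total perimeter = 29.549

loops=2 perimeter=29.549


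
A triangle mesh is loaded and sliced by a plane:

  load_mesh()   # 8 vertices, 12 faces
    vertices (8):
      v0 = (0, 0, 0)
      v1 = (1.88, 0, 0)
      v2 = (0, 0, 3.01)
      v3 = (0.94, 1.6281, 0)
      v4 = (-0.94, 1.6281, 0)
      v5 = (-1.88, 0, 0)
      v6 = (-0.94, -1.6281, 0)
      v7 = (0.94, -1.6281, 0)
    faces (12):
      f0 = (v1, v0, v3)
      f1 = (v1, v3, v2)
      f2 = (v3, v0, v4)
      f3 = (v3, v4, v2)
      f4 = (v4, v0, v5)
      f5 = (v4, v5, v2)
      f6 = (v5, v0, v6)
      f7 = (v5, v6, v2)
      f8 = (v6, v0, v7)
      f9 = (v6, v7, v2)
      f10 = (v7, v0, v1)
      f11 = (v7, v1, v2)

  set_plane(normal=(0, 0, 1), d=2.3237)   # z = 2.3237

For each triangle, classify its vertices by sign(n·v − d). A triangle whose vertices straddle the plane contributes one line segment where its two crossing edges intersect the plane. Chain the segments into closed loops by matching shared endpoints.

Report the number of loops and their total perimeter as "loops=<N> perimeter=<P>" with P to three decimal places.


Straddling triangles (6 of 12):
  (v1,v3,v2) [--+] → (0.214326, 0.371218, 2.3237)–(0.428652, 0, 2.3237)  len=0.4286
  (v3,v4,v2) [--+] → (-0.214326, 0.371218, 2.3237)–(0.214326, 0.371218, 2.3237)  len=0.4287
  (v4,v5,v2) [--+] → (-0.428652, 0, 2.3237)–(-0.214326, 0.371218, 2.3237)  len=0.4286
  (v5,v6,v2) [--+] → (-0.214326, -0.371218, 2.3237)–(-0.428652, 0, 2.3237)  len=0.4286
  (v6,v7,v2) [--+] → (0.214326, -0.371218, 2.3237)–(-0.214326, -0.371218, 2.3237)  len=0.4287
  (v7,v1,v2) [--+] → (0.428652, 0, 2.3237)–(0.214326, -0.371218, 2.3237)  len=0.4286

Chained into 1 loop(s):
  loop 1: 6 segments, perimeter = 2.5719
Total perimeter = 2.572

loops=1 perimeter=2.572


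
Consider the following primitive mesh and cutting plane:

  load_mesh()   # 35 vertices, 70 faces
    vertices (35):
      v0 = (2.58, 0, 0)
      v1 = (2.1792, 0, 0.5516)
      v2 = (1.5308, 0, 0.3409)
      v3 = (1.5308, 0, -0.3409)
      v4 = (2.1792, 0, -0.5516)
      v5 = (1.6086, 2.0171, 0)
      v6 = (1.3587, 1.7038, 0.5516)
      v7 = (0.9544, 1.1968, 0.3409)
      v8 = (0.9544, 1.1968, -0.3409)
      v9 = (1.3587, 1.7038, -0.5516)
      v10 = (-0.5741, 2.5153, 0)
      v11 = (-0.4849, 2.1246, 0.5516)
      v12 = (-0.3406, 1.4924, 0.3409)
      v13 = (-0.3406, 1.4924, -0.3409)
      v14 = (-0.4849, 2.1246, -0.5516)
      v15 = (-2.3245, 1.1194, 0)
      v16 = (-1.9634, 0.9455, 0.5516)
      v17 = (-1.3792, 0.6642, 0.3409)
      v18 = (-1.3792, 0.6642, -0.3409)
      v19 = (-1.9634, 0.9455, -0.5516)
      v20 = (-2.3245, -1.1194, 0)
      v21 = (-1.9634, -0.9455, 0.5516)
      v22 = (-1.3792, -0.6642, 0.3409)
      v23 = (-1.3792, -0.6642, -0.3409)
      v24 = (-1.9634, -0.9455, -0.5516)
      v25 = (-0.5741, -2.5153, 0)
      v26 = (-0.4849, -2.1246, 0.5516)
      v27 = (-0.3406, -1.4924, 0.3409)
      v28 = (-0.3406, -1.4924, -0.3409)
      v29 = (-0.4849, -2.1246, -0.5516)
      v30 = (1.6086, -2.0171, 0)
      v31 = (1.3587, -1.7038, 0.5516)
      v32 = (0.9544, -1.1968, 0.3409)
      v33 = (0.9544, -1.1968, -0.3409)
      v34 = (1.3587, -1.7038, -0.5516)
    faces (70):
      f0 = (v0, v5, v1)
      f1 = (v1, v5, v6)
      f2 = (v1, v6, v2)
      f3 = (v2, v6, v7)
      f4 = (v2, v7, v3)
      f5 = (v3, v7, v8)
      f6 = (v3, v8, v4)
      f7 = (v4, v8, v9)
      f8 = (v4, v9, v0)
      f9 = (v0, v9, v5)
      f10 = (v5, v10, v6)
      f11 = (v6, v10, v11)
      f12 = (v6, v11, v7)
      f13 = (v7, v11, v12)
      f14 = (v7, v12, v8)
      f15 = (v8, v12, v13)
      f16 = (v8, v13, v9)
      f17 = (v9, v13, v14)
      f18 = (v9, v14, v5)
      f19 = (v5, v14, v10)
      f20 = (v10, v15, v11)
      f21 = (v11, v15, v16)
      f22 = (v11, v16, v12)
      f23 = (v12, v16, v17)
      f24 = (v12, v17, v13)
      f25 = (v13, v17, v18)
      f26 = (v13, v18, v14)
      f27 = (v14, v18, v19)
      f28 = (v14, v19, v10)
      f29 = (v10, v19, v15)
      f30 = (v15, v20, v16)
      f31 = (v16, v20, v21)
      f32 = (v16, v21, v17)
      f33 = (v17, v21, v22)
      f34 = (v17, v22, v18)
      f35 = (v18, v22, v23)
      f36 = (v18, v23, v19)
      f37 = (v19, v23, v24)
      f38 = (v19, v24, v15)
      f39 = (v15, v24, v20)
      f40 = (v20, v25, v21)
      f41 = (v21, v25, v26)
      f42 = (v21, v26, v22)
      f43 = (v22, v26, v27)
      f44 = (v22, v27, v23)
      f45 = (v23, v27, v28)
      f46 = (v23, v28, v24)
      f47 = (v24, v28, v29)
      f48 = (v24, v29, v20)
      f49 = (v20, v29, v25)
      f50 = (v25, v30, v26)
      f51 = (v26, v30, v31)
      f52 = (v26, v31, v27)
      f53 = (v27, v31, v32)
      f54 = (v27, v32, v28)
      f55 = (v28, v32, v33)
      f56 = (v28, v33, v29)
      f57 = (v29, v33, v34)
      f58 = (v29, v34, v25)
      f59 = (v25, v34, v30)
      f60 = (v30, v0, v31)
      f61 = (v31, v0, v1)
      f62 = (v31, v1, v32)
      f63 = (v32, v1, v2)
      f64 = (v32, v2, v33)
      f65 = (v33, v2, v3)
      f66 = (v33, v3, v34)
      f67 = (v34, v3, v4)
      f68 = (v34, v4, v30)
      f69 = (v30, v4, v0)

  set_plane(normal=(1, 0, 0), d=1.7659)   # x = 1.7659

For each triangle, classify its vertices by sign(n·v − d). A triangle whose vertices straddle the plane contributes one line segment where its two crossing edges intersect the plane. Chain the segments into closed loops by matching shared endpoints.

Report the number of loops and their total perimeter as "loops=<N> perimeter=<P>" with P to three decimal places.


Straddling triangles (14 of 70):
  (v0,v5,v1) [+-+] → (1.7659, 1.69047, 0)–(1.7659, 1.46104, 0.152062)  len=0.2752
  (v1,v5,v6) [+--] → (1.7659, 1.46104, 0.152062)–(1.7659, 0.858233, 0.5516)  len=0.7232
  (v1,v6,v2) [+--] → (1.7659, 0.858233, 0.5516)–(1.7659, 0, 0.417297)  len=0.8687
  (v3,v8,v4) [--+] → (1.7659, 0.403852, -0.480501)–(1.7659, 0, -0.417297)  len=0.4088
  (v4,v8,v9) [+--] → (1.7659, 0.403852, -0.480501)–(1.7659, 0.858233, -0.5516)  len=0.4599
  (v4,v9,v0) [+-+] → (1.7659, 0.858233, -0.5516)–(1.7659, 1.13573, -0.367688)  len=0.3329
  (v0,v9,v5) [+--] → (1.7659, 1.13573, -0.367688)–(1.7659, 1.69047, 0)  len=0.6655
  (v30,v0,v31) [-+-] → (1.7659, -1.69047, 0)–(1.7659, -1.13573, 0.367688)  len=0.6655
  (v31,v0,v1) [-++] → (1.7659, -1.13573, 0.367688)–(1.7659, -0.858233, 0.5516)  len=0.3329
  (v31,v1,v32) [-+-] → (1.7659, -0.858233, 0.5516)–(1.7659, -0.403852, 0.480501)  len=0.4599
  (v32,v1,v2) [-+-] → (1.7659, -0.403852, 0.480501)–(1.7659, 0, 0.417297)  len=0.4088
  (v34,v3,v4) [--+] → (1.7659, 0, -0.417297)–(1.7659, -0.858233, -0.5516)  len=0.8687
  (v34,v4,v30) [-+-] → (1.7659, -0.858233, -0.5516)–(1.7659, -1.46104, -0.152062)  len=0.7232
  (v30,v4,v0) [-++] → (1.7659, -1.46104, -0.152062)–(1.7659, -1.69047, 0)  len=0.2752

Chained into 1 loop(s):
  loop 1: 14 segments, perimeter = 7.4685
Total perimeter = 7.468

loops=1 perimeter=7.468


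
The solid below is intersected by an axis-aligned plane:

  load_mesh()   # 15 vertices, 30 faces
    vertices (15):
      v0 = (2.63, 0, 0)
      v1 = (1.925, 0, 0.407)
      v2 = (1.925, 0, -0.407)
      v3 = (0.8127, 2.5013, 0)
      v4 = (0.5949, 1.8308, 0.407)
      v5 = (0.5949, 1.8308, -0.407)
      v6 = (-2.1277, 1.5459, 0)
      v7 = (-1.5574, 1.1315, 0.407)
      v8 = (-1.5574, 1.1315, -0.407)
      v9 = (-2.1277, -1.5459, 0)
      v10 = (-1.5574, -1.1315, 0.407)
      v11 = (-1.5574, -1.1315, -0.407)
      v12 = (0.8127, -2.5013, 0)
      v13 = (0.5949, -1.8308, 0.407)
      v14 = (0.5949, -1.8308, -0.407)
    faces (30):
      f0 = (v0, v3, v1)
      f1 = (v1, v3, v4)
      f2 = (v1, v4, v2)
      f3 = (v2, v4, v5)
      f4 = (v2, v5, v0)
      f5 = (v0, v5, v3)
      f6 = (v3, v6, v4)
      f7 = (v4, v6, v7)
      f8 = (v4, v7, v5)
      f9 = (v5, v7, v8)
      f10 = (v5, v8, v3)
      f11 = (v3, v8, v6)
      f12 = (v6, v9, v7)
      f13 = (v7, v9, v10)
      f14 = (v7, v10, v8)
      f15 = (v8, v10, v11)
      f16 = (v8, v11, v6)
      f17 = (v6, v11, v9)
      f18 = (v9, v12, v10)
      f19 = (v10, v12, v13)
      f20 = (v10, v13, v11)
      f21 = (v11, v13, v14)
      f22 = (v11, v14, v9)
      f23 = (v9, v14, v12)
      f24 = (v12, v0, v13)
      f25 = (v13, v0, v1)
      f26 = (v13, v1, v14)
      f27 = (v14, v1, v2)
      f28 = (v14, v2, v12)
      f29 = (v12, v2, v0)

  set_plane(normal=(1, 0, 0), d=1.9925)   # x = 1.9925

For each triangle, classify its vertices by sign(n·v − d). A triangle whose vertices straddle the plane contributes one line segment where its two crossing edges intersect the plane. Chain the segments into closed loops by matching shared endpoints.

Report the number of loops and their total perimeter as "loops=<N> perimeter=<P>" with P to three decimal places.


loops=1 perimeter=3.806

Straddling triangles (6 of 30):
  (v0,v3,v1) [+--] → (1.9925, 0.877444, 0)–(1.9925, 0, 0.368032)  len=0.9515
  (v2,v5,v0) [--+] → (1.9925, 0.573503, -0.127494)–(1.9925, 0, -0.368032)  len=0.6219
  (v0,v5,v3) [+--] → (1.9925, 0.573503, -0.127494)–(1.9925, 0.877444, 0)  len=0.3296
  (v12,v0,v13) [-+-] → (1.9925, -0.877444, 0)–(1.9925, -0.573503, 0.127494)  len=0.3296
  (v13,v0,v1) [-+-] → (1.9925, -0.573503, 0.127494)–(1.9925, 0, 0.368032)  len=0.6219
  (v12,v2,v0) [--+] → (1.9925, 0, -0.368032)–(1.9925, -0.877444, 0)  len=0.9515

Chained into 1 loop(s):
  loop 1: 6 segments, perimeter = 3.8060
Total perimeter = 3.806


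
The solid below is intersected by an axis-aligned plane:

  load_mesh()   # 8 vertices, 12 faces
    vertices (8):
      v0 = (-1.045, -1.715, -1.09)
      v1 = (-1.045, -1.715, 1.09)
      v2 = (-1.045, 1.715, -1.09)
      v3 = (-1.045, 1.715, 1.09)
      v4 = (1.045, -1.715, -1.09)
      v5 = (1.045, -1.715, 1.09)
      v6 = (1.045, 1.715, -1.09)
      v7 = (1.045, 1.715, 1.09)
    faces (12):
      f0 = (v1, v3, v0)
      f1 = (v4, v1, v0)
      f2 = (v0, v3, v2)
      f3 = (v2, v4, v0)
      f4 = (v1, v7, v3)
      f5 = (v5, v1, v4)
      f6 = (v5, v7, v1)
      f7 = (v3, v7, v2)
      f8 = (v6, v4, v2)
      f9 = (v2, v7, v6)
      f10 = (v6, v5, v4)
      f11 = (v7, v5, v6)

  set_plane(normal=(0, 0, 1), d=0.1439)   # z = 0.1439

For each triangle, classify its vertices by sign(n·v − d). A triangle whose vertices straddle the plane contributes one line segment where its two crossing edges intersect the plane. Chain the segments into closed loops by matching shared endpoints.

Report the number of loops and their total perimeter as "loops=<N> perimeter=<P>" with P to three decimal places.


Straddling triangles (8 of 12):
  (v1,v3,v0) [++-] → (-1.045, 0.226411, 0.1439)–(-1.045, -1.715, 0.1439)  len=1.9414
  (v4,v1,v0) [-+-] → (-0.137959, -1.715, 0.1439)–(-1.045, -1.715, 0.1439)  len=0.9070
  (v0,v3,v2) [-+-] → (-1.045, 0.226411, 0.1439)–(-1.045, 1.715, 0.1439)  len=1.4886
  (v5,v1,v4) [++-] → (-0.137959, -1.715, 0.1439)–(1.045, -1.715, 0.1439)  len=1.1830
  (v3,v7,v2) [++-] → (0.137959, 1.715, 0.1439)–(-1.045, 1.715, 0.1439)  len=1.1830
  (v2,v7,v6) [-+-] → (0.137959, 1.715, 0.1439)–(1.045, 1.715, 0.1439)  len=0.9070
  (v6,v5,v4) [-+-] → (1.045, -0.226411, 0.1439)–(1.045, -1.715, 0.1439)  len=1.4886
  (v7,v5,v6) [++-] → (1.045, -0.226411, 0.1439)–(1.045, 1.715, 0.1439)  len=1.9414

Chained into 1 loop(s):
  loop 1: 8 segments, perimeter = 11.0400
Total perimeter = 11.040

loops=1 perimeter=11.040


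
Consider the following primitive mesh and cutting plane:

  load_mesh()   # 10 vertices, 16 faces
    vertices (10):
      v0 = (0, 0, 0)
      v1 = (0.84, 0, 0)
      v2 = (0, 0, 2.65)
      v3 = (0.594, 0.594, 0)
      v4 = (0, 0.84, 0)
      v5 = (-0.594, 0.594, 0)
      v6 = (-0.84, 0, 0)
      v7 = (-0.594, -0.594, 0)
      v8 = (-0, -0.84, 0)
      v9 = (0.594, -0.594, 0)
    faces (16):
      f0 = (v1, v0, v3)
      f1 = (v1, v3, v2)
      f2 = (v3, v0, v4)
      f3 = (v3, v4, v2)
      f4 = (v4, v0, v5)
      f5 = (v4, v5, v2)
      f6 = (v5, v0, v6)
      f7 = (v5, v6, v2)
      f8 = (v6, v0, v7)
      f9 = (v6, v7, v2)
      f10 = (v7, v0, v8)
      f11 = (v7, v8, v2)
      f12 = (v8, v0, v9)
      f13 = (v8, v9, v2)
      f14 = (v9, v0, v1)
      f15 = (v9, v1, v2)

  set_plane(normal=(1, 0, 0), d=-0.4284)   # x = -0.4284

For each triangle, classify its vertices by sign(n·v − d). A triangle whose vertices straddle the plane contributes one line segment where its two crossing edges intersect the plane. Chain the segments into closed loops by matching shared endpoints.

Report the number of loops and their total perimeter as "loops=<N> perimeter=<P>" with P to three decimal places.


loops=1 perimeter=4.285

Straddling triangles (8 of 16):
  (v4,v0,v5) [++-] → (-0.4284, 0.4284, 0)–(-0.4284, 0.662582, 0)  len=0.2342
  (v4,v5,v2) [+-+] → (-0.4284, 0.662582, 0)–(-0.4284, 0.4284, 0.738788)  len=0.7750
  (v5,v0,v6) [-+-] → (-0.4284, 0.4284, 0)–(-0.4284, 0, 0)  len=0.4284
  (v5,v6,v2) [--+] → (-0.4284, 0, 1.2985)–(-0.4284, 0.4284, 0.738788)  len=0.7048
  (v6,v0,v7) [-+-] → (-0.4284, 0, 0)–(-0.4284, -0.4284, 0)  len=0.4284
  (v6,v7,v2) [--+] → (-0.4284, -0.4284, 0.738788)–(-0.4284, 0, 1.2985)  len=0.7048
  (v7,v0,v8) [-++] → (-0.4284, -0.4284, 0)–(-0.4284, -0.662582, 0)  len=0.2342
  (v7,v8,v2) [-++] → (-0.4284, -0.662582, 0)–(-0.4284, -0.4284, 0.738788)  len=0.7750

Chained into 1 loop(s):
  loop 1: 8 segments, perimeter = 4.2849
Total perimeter = 4.285


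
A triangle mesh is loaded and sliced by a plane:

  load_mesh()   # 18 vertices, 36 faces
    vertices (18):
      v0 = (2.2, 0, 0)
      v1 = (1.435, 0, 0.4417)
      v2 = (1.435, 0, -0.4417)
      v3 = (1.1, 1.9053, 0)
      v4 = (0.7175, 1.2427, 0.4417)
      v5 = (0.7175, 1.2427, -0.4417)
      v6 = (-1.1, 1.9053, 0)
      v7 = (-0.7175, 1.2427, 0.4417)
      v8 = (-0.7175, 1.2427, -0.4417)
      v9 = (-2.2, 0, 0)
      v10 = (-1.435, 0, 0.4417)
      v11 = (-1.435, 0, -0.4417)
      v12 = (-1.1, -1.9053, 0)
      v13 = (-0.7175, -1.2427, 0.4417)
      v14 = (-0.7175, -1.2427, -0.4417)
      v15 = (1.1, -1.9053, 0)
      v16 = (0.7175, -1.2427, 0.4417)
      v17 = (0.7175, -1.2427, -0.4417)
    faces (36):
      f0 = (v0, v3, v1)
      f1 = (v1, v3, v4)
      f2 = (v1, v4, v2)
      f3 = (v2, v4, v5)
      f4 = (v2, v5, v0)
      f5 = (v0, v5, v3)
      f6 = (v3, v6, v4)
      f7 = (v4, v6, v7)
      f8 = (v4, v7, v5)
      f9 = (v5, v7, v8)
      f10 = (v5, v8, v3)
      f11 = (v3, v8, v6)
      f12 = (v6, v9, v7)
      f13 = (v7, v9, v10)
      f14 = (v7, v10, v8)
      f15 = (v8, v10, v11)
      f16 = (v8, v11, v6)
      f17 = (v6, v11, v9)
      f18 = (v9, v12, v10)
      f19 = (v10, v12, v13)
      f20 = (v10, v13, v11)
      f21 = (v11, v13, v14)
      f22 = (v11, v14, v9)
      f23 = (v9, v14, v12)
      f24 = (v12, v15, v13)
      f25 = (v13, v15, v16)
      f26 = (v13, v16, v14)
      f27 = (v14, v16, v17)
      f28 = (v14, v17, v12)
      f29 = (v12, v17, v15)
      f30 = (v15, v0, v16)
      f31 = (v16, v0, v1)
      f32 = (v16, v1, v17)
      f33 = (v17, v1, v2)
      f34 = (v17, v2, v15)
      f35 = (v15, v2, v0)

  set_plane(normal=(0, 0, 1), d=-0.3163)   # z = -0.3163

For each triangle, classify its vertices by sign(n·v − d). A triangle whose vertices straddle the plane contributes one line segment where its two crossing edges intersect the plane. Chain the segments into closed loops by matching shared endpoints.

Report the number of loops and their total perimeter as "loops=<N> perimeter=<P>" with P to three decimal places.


Straddling triangles (24 of 36):
  (v1,v4,v2) [++-] → (1.33315, 0.176403, -0.3163)–(1.435, 0, -0.3163)  len=0.2037
  (v2,v4,v5) [-+-] → (1.33315, 0.176403, -0.3163)–(0.7175, 1.2427, -0.3163)  len=1.2313
  (v2,v5,v0) [--+] → (1.13839, 0.889894, -0.3163)–(1.65219, 0, -0.3163)  len=1.0276
  (v0,v5,v3) [+-+] → (1.13839, 0.889894, -0.3163)–(0.826093, 1.43081, -0.3163)  len=0.6246
  (v4,v7,v5) [++-] → (0.5138, 1.2427, -0.3163)–(0.7175, 1.2427, -0.3163)  len=0.2037
  (v5,v7,v8) [-+-] → (0.5138, 1.2427, -0.3163)–(-0.7175, 1.2427, -0.3163)  len=1.2313
  (v5,v8,v3) [--+] → (-0.201506, 1.43081, -0.3163)–(0.826093, 1.43081, -0.3163)  len=1.0276
  (v3,v8,v6) [+-+] → (-0.201506, 1.43081, -0.3163)–(-0.826093, 1.43081, -0.3163)  len=0.6246
  (v7,v10,v8) [++-] → (-0.81935, 1.0663, -0.3163)–(-0.7175, 1.2427, -0.3163)  len=0.2037
  (v8,v10,v11) [-+-] → (-0.81935, 1.0663, -0.3163)–(-1.435, 0, -0.3163)  len=1.2313
  (v8,v11,v6) [--+] → (-1.33989, 0.540921, -0.3163)–(-0.826093, 1.43081, -0.3163)  len=1.0276
  (v6,v11,v9) [+-+] → (-1.33989, 0.540921, -0.3163)–(-1.65219, 0, -0.3163)  len=0.6246
  (v10,v13,v11) [++-] → (-1.33315, -0.176403, -0.3163)–(-1.435, 0, -0.3163)  len=0.2037
  (v11,v13,v14) [-+-] → (-1.33315, -0.176403, -0.3163)–(-0.7175, -1.2427, -0.3163)  len=1.2313
  (v11,v14,v9) [--+] → (-1.13839, -0.889894, -0.3163)–(-1.65219, 0, -0.3163)  len=1.0276
  (v9,v14,v12) [+-+] → (-1.13839, -0.889894, -0.3163)–(-0.826093, -1.43081, -0.3163)  len=0.6246
  (v13,v16,v14) [++-] → (-0.5138, -1.2427, -0.3163)–(-0.7175, -1.2427, -0.3163)  len=0.2037
  (v14,v16,v17) [-+-] → (-0.5138, -1.2427, -0.3163)–(0.7175, -1.2427, -0.3163)  len=1.2313
  (v14,v17,v12) [--+] → (0.201506, -1.43081, -0.3163)–(-0.826093, -1.43081, -0.3163)  len=1.0276
  (v12,v17,v15) [+-+] → (0.201506, -1.43081, -0.3163)–(0.826093, -1.43081, -0.3163)  len=0.6246
  (v16,v1,v17) [++-] → (0.81935, -1.0663, -0.3163)–(0.7175, -1.2427, -0.3163)  len=0.2037
  (v17,v1,v2) [-+-] → (0.81935, -1.0663, -0.3163)–(1.435, 0, -0.3163)  len=1.2313
  (v17,v2,v15) [--+] → (1.33989, -0.540921, -0.3163)–(0.826093, -1.43081, -0.3163)  len=1.0276
  (v15,v2,v0) [+-+] → (1.33989, -0.540921, -0.3163)–(1.65219, 0, -0.3163)  len=0.6246

Chained into 2 loop(s):
  loop 1: 12 segments, perimeter = 8.6098
  loop 2: 12 segments, perimeter = 9.9130
Total perimeter = 18.523

loops=2 perimeter=18.523


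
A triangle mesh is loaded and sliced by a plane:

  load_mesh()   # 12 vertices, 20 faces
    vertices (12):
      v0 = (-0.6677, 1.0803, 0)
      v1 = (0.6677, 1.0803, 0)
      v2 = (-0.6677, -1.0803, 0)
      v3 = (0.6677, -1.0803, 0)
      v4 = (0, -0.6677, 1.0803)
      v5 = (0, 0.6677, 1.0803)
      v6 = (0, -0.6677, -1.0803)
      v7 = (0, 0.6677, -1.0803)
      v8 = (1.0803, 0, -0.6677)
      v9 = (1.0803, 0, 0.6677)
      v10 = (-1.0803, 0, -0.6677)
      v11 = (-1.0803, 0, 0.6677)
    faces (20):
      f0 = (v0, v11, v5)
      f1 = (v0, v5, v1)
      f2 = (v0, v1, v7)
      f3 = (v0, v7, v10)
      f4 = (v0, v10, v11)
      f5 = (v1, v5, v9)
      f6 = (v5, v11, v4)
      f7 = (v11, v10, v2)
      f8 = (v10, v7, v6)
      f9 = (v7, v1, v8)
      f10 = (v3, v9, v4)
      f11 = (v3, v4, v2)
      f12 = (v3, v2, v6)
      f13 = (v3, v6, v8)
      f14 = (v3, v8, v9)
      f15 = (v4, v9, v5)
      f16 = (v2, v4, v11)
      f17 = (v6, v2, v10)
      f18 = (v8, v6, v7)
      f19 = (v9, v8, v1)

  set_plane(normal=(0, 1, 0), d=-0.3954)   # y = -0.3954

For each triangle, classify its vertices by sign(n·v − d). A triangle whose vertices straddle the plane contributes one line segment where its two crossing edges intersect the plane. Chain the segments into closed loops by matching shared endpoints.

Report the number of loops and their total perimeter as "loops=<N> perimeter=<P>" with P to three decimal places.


loops=1 perimeter=6.344

Straddling triangles (10 of 20):
  (v5,v11,v4) [++-] → (-0.440566, -0.3954, 0.912034)–(0, -0.3954, 1.0803)  len=0.4716
  (v11,v10,v2) [++-] → (-0.929285, -0.3954, -0.423315)–(-0.929285, -0.3954, 0.423315)  len=0.8466
  (v10,v7,v6) [++-] → (0, -0.3954, -1.0803)–(-0.440566, -0.3954, -0.912034)  len=0.4716
  (v3,v9,v4) [-+-] → (0.929285, -0.3954, 0.423315)–(0.440566, -0.3954, 0.912034)  len=0.6912
  (v3,v6,v8) [--+] → (0.440566, -0.3954, -0.912034)–(0.929285, -0.3954, -0.423315)  len=0.6912
  (v3,v8,v9) [-++] → (0.929285, -0.3954, -0.423315)–(0.929285, -0.3954, 0.423315)  len=0.8466
  (v4,v9,v5) [-++] → (0.440566, -0.3954, 0.912034)–(0, -0.3954, 1.0803)  len=0.4716
  (v2,v4,v11) [--+] → (-0.440566, -0.3954, 0.912034)–(-0.929285, -0.3954, 0.423315)  len=0.6912
  (v6,v2,v10) [--+] → (-0.929285, -0.3954, -0.423315)–(-0.440566, -0.3954, -0.912034)  len=0.6912
  (v8,v6,v7) [+-+] → (0.440566, -0.3954, -0.912034)–(0, -0.3954, -1.0803)  len=0.4716

Chained into 1 loop(s):
  loop 1: 10 segments, perimeter = 6.3443
Total perimeter = 6.344


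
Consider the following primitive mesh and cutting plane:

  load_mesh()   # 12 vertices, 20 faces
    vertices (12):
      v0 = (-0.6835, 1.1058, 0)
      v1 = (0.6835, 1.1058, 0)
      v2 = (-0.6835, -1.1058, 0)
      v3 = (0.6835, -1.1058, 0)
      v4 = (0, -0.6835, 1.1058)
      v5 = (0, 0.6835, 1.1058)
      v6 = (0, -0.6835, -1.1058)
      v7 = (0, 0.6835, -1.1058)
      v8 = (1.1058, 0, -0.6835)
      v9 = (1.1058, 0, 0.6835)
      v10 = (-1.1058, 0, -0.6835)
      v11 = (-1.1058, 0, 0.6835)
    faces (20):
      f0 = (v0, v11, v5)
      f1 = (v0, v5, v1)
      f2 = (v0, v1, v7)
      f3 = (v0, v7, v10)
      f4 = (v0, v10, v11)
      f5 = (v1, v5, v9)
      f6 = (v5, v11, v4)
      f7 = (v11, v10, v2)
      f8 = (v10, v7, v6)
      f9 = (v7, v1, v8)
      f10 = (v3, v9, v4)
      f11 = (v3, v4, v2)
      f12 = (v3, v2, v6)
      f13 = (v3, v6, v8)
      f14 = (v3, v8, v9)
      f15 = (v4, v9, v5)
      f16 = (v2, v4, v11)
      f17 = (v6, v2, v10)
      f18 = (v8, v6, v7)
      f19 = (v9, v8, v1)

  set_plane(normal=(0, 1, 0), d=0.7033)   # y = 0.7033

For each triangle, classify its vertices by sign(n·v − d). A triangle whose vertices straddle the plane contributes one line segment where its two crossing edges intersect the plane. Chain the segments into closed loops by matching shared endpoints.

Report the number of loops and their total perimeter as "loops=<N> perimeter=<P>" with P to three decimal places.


loops=1 perimeter=5.678

Straddling triangles (8 of 20):
  (v0,v11,v5) [+--] → (-0.837213, 0.7033, 0.248787)–(-0.0320466, 0.7033, 1.05395)  len=1.1387
  (v0,v5,v1) [+-+] → (-0.0320466, 0.7033, 1.05395)–(0.0320466, 0.7033, 1.05395)  len=0.0641
  (v0,v1,v7) [++-] → (0.0320466, 0.7033, -1.05395)–(-0.0320466, 0.7033, -1.05395)  len=0.0641
  (v0,v7,v10) [+--] → (-0.0320466, 0.7033, -1.05395)–(-0.837213, 0.7033, -0.248787)  len=1.1387
  (v0,v10,v11) [+--] → (-0.837213, 0.7033, -0.248787)–(-0.837213, 0.7033, 0.248787)  len=0.4976
  (v1,v5,v9) [+--] → (0.0320466, 0.7033, 1.05395)–(0.837213, 0.7033, 0.248787)  len=1.1387
  (v7,v1,v8) [-+-] → (0.0320466, 0.7033, -1.05395)–(0.837213, 0.7033, -0.248787)  len=1.1387
  (v9,v8,v1) [--+] → (0.837213, 0.7033, -0.248787)–(0.837213, 0.7033, 0.248787)  len=0.4976

Chained into 1 loop(s):
  loop 1: 8 segments, perimeter = 5.6780
Total perimeter = 5.678
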